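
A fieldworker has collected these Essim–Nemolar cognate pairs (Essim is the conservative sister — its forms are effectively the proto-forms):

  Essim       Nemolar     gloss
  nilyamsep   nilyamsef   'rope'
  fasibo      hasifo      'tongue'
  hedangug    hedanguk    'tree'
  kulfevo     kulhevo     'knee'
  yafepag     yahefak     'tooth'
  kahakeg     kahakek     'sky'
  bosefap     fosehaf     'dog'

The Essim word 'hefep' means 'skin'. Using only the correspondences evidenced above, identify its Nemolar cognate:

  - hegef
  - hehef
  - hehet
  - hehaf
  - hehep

yafepag ~ yahefak — Essim f corresponds to Nemolar h between vowels (before a front vowel).
nilyamsep ~ nilyamsef, bosefap ~ fosehaf — Essim p corresponds to Nemolar f word-finally.
Applying these to Essim 'hefep':
  hefep → hehep   (f→h between vowels (before a front vowel))
  hehep → hehef   (p→f word-finally)
So the Nemolar cognate is 'hehef'.

hehef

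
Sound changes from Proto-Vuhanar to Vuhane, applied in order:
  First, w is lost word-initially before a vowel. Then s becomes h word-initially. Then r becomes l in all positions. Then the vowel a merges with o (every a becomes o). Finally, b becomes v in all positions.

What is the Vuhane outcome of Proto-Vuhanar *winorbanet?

inolvonet

Vuhane: *winorbanet
  winorbanet → inorbanet   [glide loss]
  inorbanet (rule 2 does not apply)
  inorbanet → inolbanet   [unconditioned shift]
  inolbanet → inolbonet   [vowel merger]
  inolbonet → inolvonet   [unconditioned shift]
  giving Vuhane inolvonet.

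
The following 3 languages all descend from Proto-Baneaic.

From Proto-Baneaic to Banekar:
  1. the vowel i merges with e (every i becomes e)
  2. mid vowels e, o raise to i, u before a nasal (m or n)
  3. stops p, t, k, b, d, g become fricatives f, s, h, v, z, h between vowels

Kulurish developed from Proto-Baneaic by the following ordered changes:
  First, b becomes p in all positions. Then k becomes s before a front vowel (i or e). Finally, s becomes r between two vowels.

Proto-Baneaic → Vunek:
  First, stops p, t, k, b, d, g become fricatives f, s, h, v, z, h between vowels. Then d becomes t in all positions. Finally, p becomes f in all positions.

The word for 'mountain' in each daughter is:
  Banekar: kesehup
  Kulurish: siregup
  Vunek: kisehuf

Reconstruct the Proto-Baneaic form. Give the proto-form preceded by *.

*kisegup

Position 1: Banekar has k, Kulurish has s, Vunek has k. Banekar preserves k here (none of its changes turn any other segment into k), so the proto-segment is *k.
Position 2: Banekar has e, Kulurish has i, Vunek has i. Kulurish preserves i here (none of its changes turn any other segment into i), so the proto-segment is *i.
Position 7: Banekar has p, Kulurish has p, Vunek has f. Banekar preserves p here (none of its changes turn any other segment into p), so the proto-segment is *p.
This points to *kisegup. Verify forward in each daughter:
Banekar: *kisegup
  kisegup → kesegup   [vowel merger]
  kesegup (rule 2 does not apply)
  kesegup → kesehup   [intervocalic lenition]
  giving Banekar kesehup.
Kulurish: *kisegup > sisegup > siregup  (by palatalisation, rhotacism)
Vunek: start from *kisegup.
  rule 1 (intervocalic lenition): kisegup → kisehup
  rule 2: no change — kisehup
  rule 3 (unconditioned shift): kisehup → kisehuf
  ⇒ Vunek kisehuf
No other proto-form is consistent with every reflex, so the reconstruction is *kisegup.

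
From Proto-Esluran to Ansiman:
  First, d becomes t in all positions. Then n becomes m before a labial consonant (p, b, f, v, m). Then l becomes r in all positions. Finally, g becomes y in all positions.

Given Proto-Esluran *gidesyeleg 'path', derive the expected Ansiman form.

Ansiman: *gidesyeleg > gitesyeleg > gitesyereg > yitesyerey  (by unconditioned shift, unconditioned shift, unconditioned shift)

yitesyerey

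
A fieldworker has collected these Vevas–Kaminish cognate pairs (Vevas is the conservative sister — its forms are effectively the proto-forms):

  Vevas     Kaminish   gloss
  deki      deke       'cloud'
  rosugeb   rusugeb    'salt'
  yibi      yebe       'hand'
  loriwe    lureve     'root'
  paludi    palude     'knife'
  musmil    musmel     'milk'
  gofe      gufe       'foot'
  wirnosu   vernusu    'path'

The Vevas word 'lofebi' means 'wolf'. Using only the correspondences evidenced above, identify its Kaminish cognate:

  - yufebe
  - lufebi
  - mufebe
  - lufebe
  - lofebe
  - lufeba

gofe ~ gufe — Vevas o corresponds to Kaminish u after a consonant, before a labial obstruent.
deki ~ deke, yibi ~ yebe — Vevas i corresponds to Kaminish e word-finally.
Applying these to Vevas 'lofebi':
  lofebi → lufebi   (o→u after a consonant, before a labial obstruent)
  lufebi → lufebe   (i→e word-finally)
So the Kaminish cognate is 'lufebe'.

lufebe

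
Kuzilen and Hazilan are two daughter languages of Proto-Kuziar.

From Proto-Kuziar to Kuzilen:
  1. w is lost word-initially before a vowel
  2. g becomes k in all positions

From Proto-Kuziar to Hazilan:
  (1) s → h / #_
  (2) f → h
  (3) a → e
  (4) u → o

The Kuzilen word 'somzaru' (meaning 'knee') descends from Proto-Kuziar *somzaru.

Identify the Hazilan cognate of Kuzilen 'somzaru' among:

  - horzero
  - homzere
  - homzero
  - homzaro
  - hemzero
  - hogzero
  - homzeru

Hazilan: *somzaru > homzaru > homzeru > homzero  (by debuccalisation, vowel merger, vowel merger)
The other candidates each miss or misapply at least one Hazilan change.

homzero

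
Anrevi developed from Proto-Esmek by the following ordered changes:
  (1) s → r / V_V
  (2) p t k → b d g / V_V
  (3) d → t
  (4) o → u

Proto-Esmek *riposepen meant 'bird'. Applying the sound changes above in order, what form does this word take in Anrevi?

Anrevi: *riposepen > riporepen > riboreben > ribureben  (by rhotacism, intervocalic voicing, vowel merger)

ribureben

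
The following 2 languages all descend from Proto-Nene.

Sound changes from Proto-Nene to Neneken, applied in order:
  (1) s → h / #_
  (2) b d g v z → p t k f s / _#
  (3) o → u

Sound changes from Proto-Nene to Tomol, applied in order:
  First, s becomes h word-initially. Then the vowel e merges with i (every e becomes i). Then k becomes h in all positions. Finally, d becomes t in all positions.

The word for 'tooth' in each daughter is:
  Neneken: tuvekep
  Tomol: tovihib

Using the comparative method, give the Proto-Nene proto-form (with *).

Position 6: Neneken has e, Tomol has i. Neneken preserves e here (none of its changes turn any other segment into e), so the proto-segment is *e.
Position 2: Neneken has u, Tomol has o. Tomol preserves o here (none of its changes turn any other segment into o), so the proto-segment is *o.
Position 5: Neneken has k, Tomol has h. Taking the neighbouring segments as reconstructed: Neneken k can only go back to *k; Tomol h could go back to *k or *h — the one source consistent with every daughter is *k.
This points to *tovekeb. Verify forward in each daughter:
Neneken: start from *tovekeb.
  rule 1: no change — tovekeb
  rule 2 (final devoicing): tovekeb → tovekep
  rule 3 (vowel merger): tovekep → tuvekep
  ⇒ Neneken tuvekep
Tomol: *tovekeb
  tovekeb (rule 1 does not apply)
  tovekeb → tovikib   [vowel merger]
  tovikib → tovihib   [unconditioned shift]
  tovihib (rule 4 does not apply)
  giving Tomol tovihib.
No other proto-form is consistent with every reflex, so the reconstruction is *tovekeb.

*tovekeb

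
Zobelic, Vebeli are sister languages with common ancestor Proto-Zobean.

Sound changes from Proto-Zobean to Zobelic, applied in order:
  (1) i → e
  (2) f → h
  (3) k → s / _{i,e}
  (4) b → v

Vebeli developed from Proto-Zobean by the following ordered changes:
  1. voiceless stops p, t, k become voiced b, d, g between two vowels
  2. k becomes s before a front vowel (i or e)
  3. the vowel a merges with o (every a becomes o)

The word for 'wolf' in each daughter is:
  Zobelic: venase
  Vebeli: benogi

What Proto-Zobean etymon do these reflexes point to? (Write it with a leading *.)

*benaki

Position 5: Zobelic has s, Vebeli has g. Taking the neighbouring segments as reconstructed: Zobelic s could go back to *k or *s; Vebeli g could go back to *k or *g — the one source consistent with every daughter is *k.
Position 6: Zobelic has e, Vebeli has i. Vebeli preserves i here (none of its changes turn any other segment into i), so the proto-segment is *i.
Position 1: Zobelic has v, Vebeli has b. Taking the neighbouring segments as reconstructed: Zobelic v could go back to *b or *v; Vebeli b can only go back to *b — the one source consistent with every daughter is *b.
This points to *benaki. Verify forward in each daughter:
Zobelic: *benaki > benake > benase > venase  (by vowel merger, palatalisation, unconditioned shift)
Vebeli: start from *benaki.
  rule 1 (intervocalic voicing): benaki → benagi
  rule 2: no change — benagi
  rule 3 (vowel merger): benagi → benogi
  ⇒ Vebeli benogi
*benaki is the unique common source.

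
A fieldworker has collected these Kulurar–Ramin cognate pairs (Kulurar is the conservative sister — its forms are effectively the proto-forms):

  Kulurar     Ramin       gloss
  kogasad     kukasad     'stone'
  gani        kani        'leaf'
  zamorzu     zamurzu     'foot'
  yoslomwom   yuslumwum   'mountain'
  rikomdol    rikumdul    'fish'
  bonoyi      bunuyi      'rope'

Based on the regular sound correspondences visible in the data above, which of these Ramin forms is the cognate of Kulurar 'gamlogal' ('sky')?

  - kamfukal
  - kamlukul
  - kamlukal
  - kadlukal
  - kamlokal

kamlukal

gani ~ kani — Kulurar g corresponds to Ramin k word-initially before a back vowel.
kogasad ~ kukasad, yoslomwom ~ yuslumwum — Kulurar o corresponds to Ramin u after a consonant, before a consonant other than r, m, n, p, b, f, v.
kogasad ~ kukasad — Kulurar g corresponds to Ramin k between vowels (before a back vowel).
Applying these to Kulurar 'gamlogal':
  gamlogal → kamlogal   (g→k word-initially before a back vowel)
  kamlogal → kamlugal   (o→u after a consonant, before a consonant other than r, m, n, p, b, f, v)
  kamlugal → kamlukal   (g→k between vowels (before a back vowel))
So the Ramin cognate is 'kamlukal'.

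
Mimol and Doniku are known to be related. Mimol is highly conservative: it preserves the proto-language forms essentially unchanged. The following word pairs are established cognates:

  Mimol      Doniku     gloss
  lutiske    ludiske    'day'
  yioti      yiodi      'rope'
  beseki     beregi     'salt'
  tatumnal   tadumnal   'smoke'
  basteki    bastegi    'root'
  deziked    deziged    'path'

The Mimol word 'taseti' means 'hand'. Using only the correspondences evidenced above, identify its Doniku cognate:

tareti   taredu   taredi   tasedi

taredi

beseki ~ beregi — Mimol s corresponds to Doniku r between vowels (before a front vowel).
lutiske ~ ludiske, yioti ~ yiodi — Mimol t corresponds to Doniku d between vowels (before a front vowel).
Applying these to Mimol 'taseti':
  taseti → tareti   (s→r between vowels (before a front vowel))
  tareti → taredi   (t→d between vowels (before a front vowel))
So the Doniku cognate is 'taredi'.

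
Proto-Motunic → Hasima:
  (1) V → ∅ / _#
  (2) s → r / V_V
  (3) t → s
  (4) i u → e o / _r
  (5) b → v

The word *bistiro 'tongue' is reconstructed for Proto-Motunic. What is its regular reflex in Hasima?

visser

Hasima: start from *bistiro.
  rule 1 (apocope): bistiro → bistir
  rule 2: no change — bistir
  rule 3 (unconditioned shift): bistir → bissir
  rule 4 (pre-rhotic lowering): bissir → bisser
  rule 5 (unconditioned shift): bisser → visser
  ⇒ Hasima visser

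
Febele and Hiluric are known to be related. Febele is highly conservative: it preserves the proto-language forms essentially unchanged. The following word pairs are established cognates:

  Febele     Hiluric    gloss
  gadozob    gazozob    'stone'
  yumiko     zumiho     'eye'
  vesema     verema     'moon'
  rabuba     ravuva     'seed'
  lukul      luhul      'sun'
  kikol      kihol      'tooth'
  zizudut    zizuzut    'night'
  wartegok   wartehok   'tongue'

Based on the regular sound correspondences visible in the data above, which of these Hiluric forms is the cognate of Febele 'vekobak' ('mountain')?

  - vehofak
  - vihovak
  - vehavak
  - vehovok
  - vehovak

yumiko ~ zumiho, kikol ~ kihol — Febele k corresponds to Hiluric h between vowels (before a back vowel).
rabuba ~ ravuva — Febele b corresponds to Hiluric v between vowels (before a back vowel).
Applying these to Febele 'vekobak':
  vekobak → vehobak   (k→h between vowels (before a back vowel))
  vehobak → vehovak   (b→v between vowels (before a back vowel))
So the Hiluric cognate is 'vehovak'.

vehovak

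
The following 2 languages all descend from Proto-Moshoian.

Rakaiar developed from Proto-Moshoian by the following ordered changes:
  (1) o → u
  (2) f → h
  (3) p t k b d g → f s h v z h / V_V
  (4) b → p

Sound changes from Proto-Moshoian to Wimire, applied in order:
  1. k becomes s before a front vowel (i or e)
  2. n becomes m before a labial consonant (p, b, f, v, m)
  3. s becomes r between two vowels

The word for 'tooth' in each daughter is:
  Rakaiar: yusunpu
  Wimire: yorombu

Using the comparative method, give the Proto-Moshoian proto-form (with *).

*yosonbu

Position 4: Rakaiar has u, Wimire has o. Wimire preserves o here (none of its changes turn any other segment into o), so the proto-segment is *o.
Position 5: Rakaiar has n, Wimire has m. Rakaiar preserves n here (none of its changes turn any other segment into n), so the proto-segment is *n.
Continuing position by position gives *yosonbu; check it forward:
Rakaiar: start from *yosonbu.
  rule 1 (vowel merger): yosonbu → yusunbu
  rule 2: no change — yusunbu
  rule 3: no change — yusunbu
  rule 4 (unconditioned shift): yusunbu → yusunpu
  ⇒ Rakaiar yusunpu
Wimire: *yosonbu
  yosonbu (rule 1 does not apply)
  yosonbu → yosombu   [nasal place assimilation]
  yosombu → yorombu   [rhotacism]
  giving Wimire yorombu.
*yosonbu is the unique common source.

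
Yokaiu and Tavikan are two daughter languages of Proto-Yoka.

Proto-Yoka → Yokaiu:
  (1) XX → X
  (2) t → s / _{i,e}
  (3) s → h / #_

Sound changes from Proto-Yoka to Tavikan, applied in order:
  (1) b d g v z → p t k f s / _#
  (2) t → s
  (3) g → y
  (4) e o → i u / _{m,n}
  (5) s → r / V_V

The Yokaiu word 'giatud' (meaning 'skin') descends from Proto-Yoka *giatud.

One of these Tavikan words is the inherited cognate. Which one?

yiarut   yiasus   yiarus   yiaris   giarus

yiarus

Tavikan: start from *giatud.
  rule 1 (final devoicing): giatud → giatut
  rule 2 (unconditioned shift): giatut → giasus
  rule 3 (unconditioned shift): giasus → yiasus
  rule 4: no change — yiasus
  rule 5 (rhotacism): yiasus → yiarus
  ⇒ Tavikan yiarus
Only 'yiarus' matches the regular Tavikan development of *giatud.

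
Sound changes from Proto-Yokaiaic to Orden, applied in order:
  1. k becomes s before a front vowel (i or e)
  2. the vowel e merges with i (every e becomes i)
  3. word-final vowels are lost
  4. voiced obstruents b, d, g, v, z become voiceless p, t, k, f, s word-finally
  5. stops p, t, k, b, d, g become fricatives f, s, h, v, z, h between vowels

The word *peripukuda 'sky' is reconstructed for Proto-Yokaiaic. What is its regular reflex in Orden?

Orden: *peripukuda
  peripukuda (rule 1 does not apply)
  peripukuda → piripukuda   [vowel merger]
  piripukuda → piripukud   [apocope]
  piripukud → piripukut   [final devoicing]
  piripukut → pirifuhut   [intervocalic lenition]
  giving Orden pirifuhut.

pirifuhut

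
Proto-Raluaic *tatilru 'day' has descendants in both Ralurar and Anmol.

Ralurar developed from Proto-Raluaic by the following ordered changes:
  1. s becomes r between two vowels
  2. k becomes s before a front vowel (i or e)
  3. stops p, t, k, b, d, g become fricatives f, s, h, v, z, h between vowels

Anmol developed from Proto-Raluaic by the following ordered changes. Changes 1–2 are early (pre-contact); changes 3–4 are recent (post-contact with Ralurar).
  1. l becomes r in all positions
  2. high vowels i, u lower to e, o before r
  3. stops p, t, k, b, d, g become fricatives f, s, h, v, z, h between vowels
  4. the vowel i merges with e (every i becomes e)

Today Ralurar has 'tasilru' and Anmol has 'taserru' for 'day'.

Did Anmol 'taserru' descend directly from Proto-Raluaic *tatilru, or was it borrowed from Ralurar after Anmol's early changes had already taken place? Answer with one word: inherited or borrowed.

If inherited, *tatilru would pass through all of Anmol's changes:
Anmol: start from *tatilru.
  rule 1 (unconditioned shift): tatilru → tatirru
  rule 2 (pre-rhotic lowering): tatirru → taterru
  rule 3 (intervocalic lenition): taterru → taserru
  rule 4: no change — taserru
  ⇒ Anmol taserru
If borrowed from Ralurar 'tasilru' after the early changes, it would undergo only the recent ones:
  rule 3 (intervocalic lenition): no change (tasilru)
  rule 4 (vowel merger): tasilru → taselru
  ⇒ as a loan: taselru
Anmol 'taserru' matches the inherited outcome exactly, so it is an inherited cognate, not a loan.

inherited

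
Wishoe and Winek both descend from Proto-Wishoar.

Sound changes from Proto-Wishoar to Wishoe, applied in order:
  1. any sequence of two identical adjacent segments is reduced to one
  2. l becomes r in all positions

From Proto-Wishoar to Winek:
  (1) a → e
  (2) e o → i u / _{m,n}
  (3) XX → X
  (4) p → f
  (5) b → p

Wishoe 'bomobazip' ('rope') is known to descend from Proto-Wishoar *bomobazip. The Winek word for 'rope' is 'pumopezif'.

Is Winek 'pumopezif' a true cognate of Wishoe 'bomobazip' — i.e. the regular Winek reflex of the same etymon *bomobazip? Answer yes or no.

yes

Derive the expected Winek reflex of *bomobazip:
Winek: *bomobazip > bomobezip > bumobezip > bumobezif > pumopezif  (by vowel merger, pre-nasal raising, unconditioned shift, unconditioned shift)
Winek 'pumopezif' matches the regular reflex exactly, so the pair is cognate.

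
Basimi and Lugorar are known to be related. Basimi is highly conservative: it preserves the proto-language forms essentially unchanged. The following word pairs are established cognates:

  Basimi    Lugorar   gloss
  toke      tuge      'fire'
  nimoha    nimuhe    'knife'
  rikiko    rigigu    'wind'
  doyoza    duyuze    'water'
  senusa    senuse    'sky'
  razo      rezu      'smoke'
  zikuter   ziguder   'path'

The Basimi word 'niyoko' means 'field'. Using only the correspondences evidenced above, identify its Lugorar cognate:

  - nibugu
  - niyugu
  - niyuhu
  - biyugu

niyugu

toke ~ tuge, nimoha ~ nimuhe — Basimi o corresponds to Lugorar u after a consonant, before a consonant other than r, m, n, p, b, f, v.
rikiko ~ rigigu — Basimi k corresponds to Lugorar g between vowels (before a back vowel).
rikiko ~ rigigu, razo ~ rezu — Basimi o corresponds to Lugorar u word-finally.
Applying these to Basimi 'niyoko':
  niyoko → niyuko   (o→u after a consonant, before a consonant other than r, m, n, p, b, f, v)
  niyuko → niyugo   (k→g between vowels (before a back vowel))
  niyugo → niyugu   (o→u word-finally)
So the Lugorar cognate is 'niyugu'.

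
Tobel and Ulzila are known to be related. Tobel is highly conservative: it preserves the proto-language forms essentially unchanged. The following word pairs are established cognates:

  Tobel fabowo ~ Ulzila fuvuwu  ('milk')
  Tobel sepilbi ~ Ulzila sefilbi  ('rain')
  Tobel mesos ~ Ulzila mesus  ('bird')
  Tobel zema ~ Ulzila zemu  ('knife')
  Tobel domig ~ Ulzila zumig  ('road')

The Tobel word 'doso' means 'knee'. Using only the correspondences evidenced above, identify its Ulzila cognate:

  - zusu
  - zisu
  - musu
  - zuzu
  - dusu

zusu

domig ~ zumig — Tobel d corresponds to Ulzila z word-initially before a back vowel.
fabowo ~ fuvuwu, mesos ~ mesus — Tobel o corresponds to Ulzila u after a consonant, before a consonant other than r, m, n, p, b, f, v.
fabowo ~ fuvuwu — Tobel o corresponds to Ulzila u word-finally.
Applying these to Tobel 'doso':
  doso → zoso   (d→z word-initially before a back vowel)
  zoso → zuso   (o→u after a consonant, before a consonant other than r, m, n, p, b, f, v)
  zuso → zusu   (o→u word-finally)
So the Ulzila cognate is 'zusu'.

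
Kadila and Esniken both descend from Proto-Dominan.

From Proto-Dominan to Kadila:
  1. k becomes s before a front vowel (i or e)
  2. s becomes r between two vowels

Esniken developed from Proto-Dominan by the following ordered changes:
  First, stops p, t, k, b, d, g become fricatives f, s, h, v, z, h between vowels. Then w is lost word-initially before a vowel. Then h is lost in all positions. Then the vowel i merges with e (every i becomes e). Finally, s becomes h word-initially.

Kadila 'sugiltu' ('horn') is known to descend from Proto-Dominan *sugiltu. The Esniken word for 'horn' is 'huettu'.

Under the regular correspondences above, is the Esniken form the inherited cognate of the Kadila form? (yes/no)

no

Derive the expected Esniken reflex of *sugiltu:
Esniken: start from *sugiltu.
  rule 1 (intervocalic lenition): sugiltu → suhiltu
  rule 2: no change — suhiltu
  rule 3 (h-loss): suhiltu → suiltu
  rule 4 (vowel merger): suiltu → sueltu
  rule 5 (debuccalisation): sueltu → hueltu
  ⇒ Esniken hueltu
The regular Esniken reflex would be 'hueltu', but the attested form is 'huettu'. The correspondence is irregular, so they are not cognates (the Esniken form has a different source).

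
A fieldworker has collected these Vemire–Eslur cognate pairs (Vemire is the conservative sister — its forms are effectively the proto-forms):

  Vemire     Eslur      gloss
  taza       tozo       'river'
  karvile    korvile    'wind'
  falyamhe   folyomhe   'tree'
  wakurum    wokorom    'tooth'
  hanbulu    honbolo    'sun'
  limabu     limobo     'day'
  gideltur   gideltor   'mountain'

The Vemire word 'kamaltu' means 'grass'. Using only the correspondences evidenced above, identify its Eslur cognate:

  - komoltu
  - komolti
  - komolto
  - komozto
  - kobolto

komolto

falyamhe ~ folyomhe — Vemire a corresponds to Eslur o after a consonant, before a nasal.
taza ~ tozo, falyamhe ~ folyomhe — Vemire a corresponds to Eslur o after a consonant, before a consonant other than r, m, n, p, b, f, v.
hanbulu ~ honbolo, limabu ~ limobo — Vemire u corresponds to Eslur o word-finally.
Applying these to Vemire 'kamaltu':
  kamaltu → komaltu   (a→o after a consonant, before a nasal)
  komaltu → komoltu   (a→o after a consonant, before a consonant other than r, m, n, p, b, f, v)
  komoltu → komolto   (u→o word-finally)
So the Eslur cognate is 'komolto'.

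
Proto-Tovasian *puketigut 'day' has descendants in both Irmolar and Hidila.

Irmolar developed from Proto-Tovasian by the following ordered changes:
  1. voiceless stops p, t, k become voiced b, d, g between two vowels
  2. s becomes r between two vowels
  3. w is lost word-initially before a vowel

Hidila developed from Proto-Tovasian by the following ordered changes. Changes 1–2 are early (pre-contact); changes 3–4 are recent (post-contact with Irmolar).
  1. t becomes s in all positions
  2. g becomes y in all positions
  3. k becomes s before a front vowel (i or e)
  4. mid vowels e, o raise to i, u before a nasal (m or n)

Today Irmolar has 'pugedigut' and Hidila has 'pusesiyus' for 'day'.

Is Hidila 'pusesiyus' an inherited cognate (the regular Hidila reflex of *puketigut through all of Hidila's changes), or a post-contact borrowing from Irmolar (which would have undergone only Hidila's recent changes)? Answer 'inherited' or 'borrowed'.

If inherited, *puketigut would pass through all of Hidila's changes:
Hidila: *puketigut
  puketigut → pukesigus   [unconditioned shift]
  pukesigus → pukesiyus   [unconditioned shift]
  pukesiyus → pusesiyus   [palatalisation]
  pusesiyus (rule 4 does not apply)
  giving Hidila pusesiyus.
If borrowed from Irmolar 'pugedigut' after the early changes, it would undergo only the recent ones:
  rule 3 (palatalisation): no change (pugedigut)
  rule 4 (pre-nasal raising): no change (pugedigut)
  ⇒ as a loan: pugedigut
Hidila 'pusesiyus' matches the inherited outcome exactly, so it is an inherited cognate, not a loan.

inherited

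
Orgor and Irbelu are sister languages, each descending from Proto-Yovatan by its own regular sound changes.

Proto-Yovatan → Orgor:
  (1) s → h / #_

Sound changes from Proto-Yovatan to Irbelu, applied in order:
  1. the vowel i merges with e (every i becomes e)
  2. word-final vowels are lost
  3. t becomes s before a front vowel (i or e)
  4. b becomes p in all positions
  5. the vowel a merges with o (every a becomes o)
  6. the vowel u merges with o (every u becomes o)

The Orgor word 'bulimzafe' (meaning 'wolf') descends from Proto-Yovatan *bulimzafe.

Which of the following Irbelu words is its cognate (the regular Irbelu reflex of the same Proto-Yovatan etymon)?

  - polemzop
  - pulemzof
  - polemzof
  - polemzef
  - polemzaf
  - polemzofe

Irbelu: *bulimzafe > bulemzafe > bulemzaf > pulemzaf > pulemzof > polemzof  (by vowel merger, apocope, unconditioned shift, vowel merger, vowel merger)

polemzof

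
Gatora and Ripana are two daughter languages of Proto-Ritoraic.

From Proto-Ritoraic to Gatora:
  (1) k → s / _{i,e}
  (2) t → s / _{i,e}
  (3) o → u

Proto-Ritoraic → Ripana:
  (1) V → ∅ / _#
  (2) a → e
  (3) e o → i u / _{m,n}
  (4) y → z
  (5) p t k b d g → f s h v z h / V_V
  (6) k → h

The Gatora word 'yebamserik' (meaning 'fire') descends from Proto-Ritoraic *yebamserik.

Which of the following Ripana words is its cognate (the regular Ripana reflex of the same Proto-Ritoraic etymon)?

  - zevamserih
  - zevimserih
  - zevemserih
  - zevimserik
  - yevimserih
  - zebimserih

Ripana: start from *yebamserik.
  rule 1: no change — yebamserik
  rule 2 (vowel merger): yebamserik → yebemserik
  rule 3 (pre-nasal raising): yebemserik → yebimserik
  rule 4 (unconditioned shift): yebimserik → zebimserik
  rule 5 (intervocalic lenition): zebimserik → zevimserik
  rule 6 (unconditioned shift): zevimserik → zevimserih
  ⇒ Ripana zevimserih

zevimserih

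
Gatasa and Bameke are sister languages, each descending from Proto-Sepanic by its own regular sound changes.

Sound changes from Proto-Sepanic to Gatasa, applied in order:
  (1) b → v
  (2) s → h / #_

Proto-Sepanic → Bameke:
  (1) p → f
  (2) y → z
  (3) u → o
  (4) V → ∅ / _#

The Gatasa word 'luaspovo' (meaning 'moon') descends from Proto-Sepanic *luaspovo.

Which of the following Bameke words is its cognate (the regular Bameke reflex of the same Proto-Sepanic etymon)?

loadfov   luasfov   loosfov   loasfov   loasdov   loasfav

loasfov

Bameke: *luaspovo > luasfovo > loasfovo > loasfov  (by unconditioned shift, vowel merger, apocope)
The other candidates each miss or misapply at least one Bameke change.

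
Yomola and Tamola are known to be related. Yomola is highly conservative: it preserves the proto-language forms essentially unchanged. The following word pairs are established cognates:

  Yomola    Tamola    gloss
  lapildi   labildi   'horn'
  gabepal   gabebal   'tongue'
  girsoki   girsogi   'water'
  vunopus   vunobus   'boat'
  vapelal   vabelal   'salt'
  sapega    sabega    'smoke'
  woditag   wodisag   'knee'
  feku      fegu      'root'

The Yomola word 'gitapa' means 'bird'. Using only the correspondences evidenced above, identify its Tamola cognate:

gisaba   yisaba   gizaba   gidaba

gisaba

woditag ~ wodisag — Yomola t corresponds to Tamola s between vowels (before a back vowel).
gabepal ~ gabebal — Yomola p corresponds to Tamola b between vowels (before a back vowel).
Applying these to Yomola 'gitapa':
  gitapa → gisapa   (t→s between vowels (before a back vowel))
  gisapa → gisaba   (p→b between vowels (before a back vowel))
So the Tamola cognate is 'gisaba'.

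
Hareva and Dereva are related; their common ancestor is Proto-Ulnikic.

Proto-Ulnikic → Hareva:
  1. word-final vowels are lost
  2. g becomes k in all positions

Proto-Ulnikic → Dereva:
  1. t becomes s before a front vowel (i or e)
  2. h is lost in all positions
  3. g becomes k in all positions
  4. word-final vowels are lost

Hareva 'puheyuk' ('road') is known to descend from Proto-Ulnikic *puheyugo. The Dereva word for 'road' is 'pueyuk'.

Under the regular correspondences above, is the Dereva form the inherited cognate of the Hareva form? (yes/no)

yes

Derive the expected Dereva reflex of *puheyugo:
Dereva: *puheyugo
  puheyugo (rule 1 does not apply)
  puheyugo → pueyugo   [h-loss]
  pueyugo → pueyuko   [unconditioned shift]
  pueyuko → pueyuk   [apocope]
  giving Dereva pueyuk.
Dereva 'pueyuk' matches the regular reflex exactly, so the pair is cognate.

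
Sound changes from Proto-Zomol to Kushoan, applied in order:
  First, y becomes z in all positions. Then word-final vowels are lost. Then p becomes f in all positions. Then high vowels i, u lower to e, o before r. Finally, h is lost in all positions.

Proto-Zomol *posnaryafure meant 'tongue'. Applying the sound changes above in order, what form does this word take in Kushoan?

fosnarzafor

Kushoan: *posnaryafure > posnarzafure > posnarzafur > fosnarzafur > fosnarzafor  (by unconditioned shift, apocope, unconditioned shift, pre-rhotic lowering)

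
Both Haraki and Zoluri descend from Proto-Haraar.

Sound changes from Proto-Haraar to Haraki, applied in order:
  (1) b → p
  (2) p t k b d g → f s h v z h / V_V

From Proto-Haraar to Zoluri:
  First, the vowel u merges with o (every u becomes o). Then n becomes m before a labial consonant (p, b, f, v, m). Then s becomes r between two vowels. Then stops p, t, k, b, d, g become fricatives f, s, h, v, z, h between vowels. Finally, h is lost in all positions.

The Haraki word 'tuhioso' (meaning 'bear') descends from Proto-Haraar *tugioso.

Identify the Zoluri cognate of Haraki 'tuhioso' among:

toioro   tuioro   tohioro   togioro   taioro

toioro

Zoluri: *tugioso
  tugioso → togioso   [vowel merger]
  togioso (rule 2 does not apply)
  togioso → togioro   [rhotacism]
  togioro → tohioro   [intervocalic lenition]
  tohioro → toioro   [h-loss]
  giving Zoluri toioro.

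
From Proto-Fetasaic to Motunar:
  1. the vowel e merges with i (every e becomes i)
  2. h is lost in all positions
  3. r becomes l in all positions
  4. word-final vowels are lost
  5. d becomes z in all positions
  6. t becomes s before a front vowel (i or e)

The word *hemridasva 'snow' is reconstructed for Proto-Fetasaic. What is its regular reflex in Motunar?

imlizasv

Motunar: *hemridasva
  hemridasva → himridasva   [vowel merger]
  himridasva → imridasva   [h-loss]
  imridasva → imlidasva   [unconditioned shift]
  imlidasva → imlidasv   [apocope]
  imlidasv → imlizasv   [unconditioned shift]
  imlizasv (rule 6 does not apply)
  giving Motunar imlizasv.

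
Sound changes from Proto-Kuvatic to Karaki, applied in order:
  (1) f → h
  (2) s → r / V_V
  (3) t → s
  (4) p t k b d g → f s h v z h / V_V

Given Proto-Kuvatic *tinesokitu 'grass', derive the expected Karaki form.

Karaki: *tinesokitu > tinerokitu > sinerokisu > sinerohisu  (by rhotacism, unconditioned shift, intervocalic lenition)

sinerohisu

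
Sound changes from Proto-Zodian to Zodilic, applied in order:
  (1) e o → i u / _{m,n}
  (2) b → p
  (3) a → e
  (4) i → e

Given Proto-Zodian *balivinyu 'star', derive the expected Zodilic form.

Zodilic: *balivinyu
  balivinyu (rule 1 does not apply)
  balivinyu → palivinyu   [unconditioned shift]
  palivinyu → pelivinyu   [vowel merger]
  pelivinyu → pelevenyu   [vowel merger]
  giving Zodilic pelevenyu.

pelevenyu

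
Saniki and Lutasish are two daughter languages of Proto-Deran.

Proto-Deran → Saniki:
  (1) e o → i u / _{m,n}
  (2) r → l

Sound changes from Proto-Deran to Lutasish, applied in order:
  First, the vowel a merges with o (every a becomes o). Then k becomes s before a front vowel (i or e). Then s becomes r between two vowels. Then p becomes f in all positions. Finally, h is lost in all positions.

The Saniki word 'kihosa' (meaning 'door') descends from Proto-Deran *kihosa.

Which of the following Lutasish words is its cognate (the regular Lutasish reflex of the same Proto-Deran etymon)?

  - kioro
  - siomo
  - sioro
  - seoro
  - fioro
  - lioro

Lutasish: start from *kihosa.
  rule 1 (vowel merger): kihosa → kihoso
  rule 2 (palatalisation): kihoso → sihoso
  rule 3 (rhotacism): sihoso → sihoro
  rule 4: no change — sihoro
  rule 5 (h-loss): sihoro → sioro
  ⇒ Lutasish sioro
The other candidates each miss or misapply at least one Lutasish change.

sioro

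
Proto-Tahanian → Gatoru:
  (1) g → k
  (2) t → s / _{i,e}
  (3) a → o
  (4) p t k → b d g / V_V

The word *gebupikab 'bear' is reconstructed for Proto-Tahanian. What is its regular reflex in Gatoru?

kebubigob

Gatoru: start from *gebupikab.
  rule 1 (unconditioned shift): gebupikab → kebupikab
  rule 2: no change — kebupikab
  rule 3 (vowel merger): kebupikab → kebupikob
  rule 4 (intervocalic voicing): kebupikob → kebubigob
  ⇒ Gatoru kebubigob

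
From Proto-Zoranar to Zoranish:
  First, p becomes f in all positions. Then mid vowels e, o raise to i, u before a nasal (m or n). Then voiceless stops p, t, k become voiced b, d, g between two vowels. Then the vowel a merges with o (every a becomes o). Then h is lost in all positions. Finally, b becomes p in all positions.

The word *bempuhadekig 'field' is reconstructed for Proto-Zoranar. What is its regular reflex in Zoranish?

pimfuodegig

Zoranish: *bempuhadekig
  bempuhadekig → bemfuhadekig   [unconditioned shift]
  bemfuhadekig → bimfuhadekig   [pre-nasal raising]
  bimfuhadekig → bimfuhadegig   [intervocalic voicing]
  bimfuhadegig → bimfuhodegig   [vowel merger]
  bimfuhodegig → bimfuodegig   [h-loss]
  bimfuodegig → pimfuodegig   [unconditioned shift]
  giving Zoranish pimfuodegig.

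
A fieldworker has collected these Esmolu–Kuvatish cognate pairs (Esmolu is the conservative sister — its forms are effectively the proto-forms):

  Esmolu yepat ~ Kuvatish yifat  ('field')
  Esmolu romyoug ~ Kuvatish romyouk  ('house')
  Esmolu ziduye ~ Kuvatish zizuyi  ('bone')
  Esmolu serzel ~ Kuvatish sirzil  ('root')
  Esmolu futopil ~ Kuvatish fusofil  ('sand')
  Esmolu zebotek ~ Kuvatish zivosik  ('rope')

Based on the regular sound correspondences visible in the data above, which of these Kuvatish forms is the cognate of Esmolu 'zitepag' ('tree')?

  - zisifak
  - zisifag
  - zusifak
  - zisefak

zebotek ~ zivosik — Esmolu t corresponds to Kuvatish s between vowels (before a front vowel).
yepat ~ yifat — Esmolu e corresponds to Kuvatish i after a consonant, before a labial obstruent.
yepat ~ yifat — Esmolu p corresponds to Kuvatish f between vowels (before a back vowel).
romyoug ~ romyouk — Esmolu g corresponds to Kuvatish k word-finally.
Applying these to Esmolu 'zitepag':
  zitepag → zisepag   (t→s between vowels (before a front vowel))
  zisepag → zisipag   (e→i after a consonant, before a labial obstruent)
  zisipag → zisifag   (p→f between vowels (before a back vowel))
  zisifag → zisifak   (g→k word-finally)
So the Kuvatish cognate is 'zisifak'.

zisifak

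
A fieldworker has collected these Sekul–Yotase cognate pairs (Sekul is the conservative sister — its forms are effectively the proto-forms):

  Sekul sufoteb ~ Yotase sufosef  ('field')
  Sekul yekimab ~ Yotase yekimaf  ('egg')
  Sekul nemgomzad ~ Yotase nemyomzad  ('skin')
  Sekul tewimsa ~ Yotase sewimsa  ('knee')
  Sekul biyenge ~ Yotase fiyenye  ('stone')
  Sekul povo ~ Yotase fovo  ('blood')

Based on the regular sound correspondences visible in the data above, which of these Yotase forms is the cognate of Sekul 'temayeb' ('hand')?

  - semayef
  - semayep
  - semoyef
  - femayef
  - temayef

tewimsa ~ sewimsa — Sekul t corresponds to Yotase s word-initially before a front vowel.
sufoteb ~ sufosef, yekimab ~ yekimaf — Sekul b corresponds to Yotase f word-finally.
Applying these to Sekul 'temayeb':
  temayeb → semayeb   (t→s word-initially before a front vowel)
  semayeb → semayef   (b→f word-finally)
So the Yotase cognate is 'semayef'.

semayef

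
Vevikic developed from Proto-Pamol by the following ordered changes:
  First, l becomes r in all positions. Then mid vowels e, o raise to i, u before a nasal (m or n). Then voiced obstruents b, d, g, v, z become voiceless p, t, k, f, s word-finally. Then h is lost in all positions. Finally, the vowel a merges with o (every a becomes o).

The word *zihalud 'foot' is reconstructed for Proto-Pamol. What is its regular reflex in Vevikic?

Vevikic: *zihalud
  zihalud → ziharud   [unconditioned shift]
  ziharud (rule 2 does not apply)
  ziharud → ziharut   [final devoicing]
  ziharut → ziarut   [h-loss]
  ziarut → ziorut   [vowel merger]
  giving Vevikic ziorut.

ziorut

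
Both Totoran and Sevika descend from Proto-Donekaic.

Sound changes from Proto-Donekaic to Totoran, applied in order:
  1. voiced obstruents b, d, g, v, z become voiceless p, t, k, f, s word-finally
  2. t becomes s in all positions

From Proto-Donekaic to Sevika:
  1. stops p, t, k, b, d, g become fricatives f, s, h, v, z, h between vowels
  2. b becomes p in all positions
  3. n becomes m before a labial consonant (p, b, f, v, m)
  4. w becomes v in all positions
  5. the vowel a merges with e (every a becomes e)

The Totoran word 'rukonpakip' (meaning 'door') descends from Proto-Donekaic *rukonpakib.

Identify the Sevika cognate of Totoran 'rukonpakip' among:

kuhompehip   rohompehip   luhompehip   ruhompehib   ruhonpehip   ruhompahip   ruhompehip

Sevika: start from *rukonpakib.
  rule 1 (intervocalic lenition): rukonpakib → ruhonpahib
  rule 2 (unconditioned shift): ruhonpahib → ruhonpahip
  rule 3 (nasal place assimilation): ruhonpahip → ruhompahip
  rule 4: no change — ruhompahip
  rule 5 (vowel merger): ruhompahip → ruhompehip
  ⇒ Sevika ruhompehip
The other candidates each miss or misapply at least one Sevika change.

ruhompehip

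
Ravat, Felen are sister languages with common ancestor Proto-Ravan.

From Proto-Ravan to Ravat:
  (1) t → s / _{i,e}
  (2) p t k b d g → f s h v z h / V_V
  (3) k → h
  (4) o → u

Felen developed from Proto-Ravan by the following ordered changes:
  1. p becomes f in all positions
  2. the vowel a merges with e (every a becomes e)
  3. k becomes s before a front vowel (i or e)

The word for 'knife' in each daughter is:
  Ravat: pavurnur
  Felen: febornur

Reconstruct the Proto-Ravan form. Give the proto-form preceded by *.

Position 3: Ravat has v, Felen has b. Felen preserves b here (none of its changes turn any other segment into b), so the proto-segment is *b.
Position 4: Ravat has u, Felen has o. Felen preserves o here (none of its changes turn any other segment into o), so the proto-segment is *o.
This points to *pabornur. Verify forward in each daughter:
Ravat: *pabornur
  pabornur (rule 1 does not apply)
  pabornur → pavornur   [intervocalic lenition]
  pavornur (rule 3 does not apply)
  pavornur → pavurnur   [vowel merger]
  giving Ravat pavurnur.
Felen: start from *pabornur.
  rule 1 (unconditioned shift): pabornur → fabornur
  rule 2 (vowel merger): fabornur → febornur
  rule 3: no change — febornur
  ⇒ Felen febornur
*pabornur is the unique common source.

*pabornur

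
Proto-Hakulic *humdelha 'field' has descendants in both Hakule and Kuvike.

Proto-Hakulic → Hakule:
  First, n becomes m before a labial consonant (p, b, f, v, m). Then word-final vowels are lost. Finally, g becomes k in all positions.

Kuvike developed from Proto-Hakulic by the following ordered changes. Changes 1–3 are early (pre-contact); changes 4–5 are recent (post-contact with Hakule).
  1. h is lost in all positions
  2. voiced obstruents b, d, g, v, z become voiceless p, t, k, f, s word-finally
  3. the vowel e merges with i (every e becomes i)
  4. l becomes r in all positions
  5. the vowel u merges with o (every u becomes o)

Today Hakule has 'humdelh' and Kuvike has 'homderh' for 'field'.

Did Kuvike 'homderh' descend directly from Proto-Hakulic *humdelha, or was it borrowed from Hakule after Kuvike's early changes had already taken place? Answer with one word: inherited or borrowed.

borrowed

If inherited, *humdelha would pass through all of Kuvike's changes:
Kuvike: *humdelha
  humdelha → umdela   [h-loss]
  umdela (rule 2 does not apply)
  umdela → umdila   [vowel merger]
  umdila → umdira   [unconditioned shift]
  umdira → omdira   [vowel merger]
  giving Kuvike omdira.
If borrowed from Hakule 'humdelh' after the early changes, it would undergo only the recent ones:
  rule 4 (unconditioned shift): humdelh → humderh
  rule 5 (vowel merger): humderh → homderh
  ⇒ as a loan: homderh
Kuvike 'homderh' matches the loan outcome 'homderh', not the inherited 'omdira' — it skipped the early Kuvike changes, so it was borrowed from Hakule.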